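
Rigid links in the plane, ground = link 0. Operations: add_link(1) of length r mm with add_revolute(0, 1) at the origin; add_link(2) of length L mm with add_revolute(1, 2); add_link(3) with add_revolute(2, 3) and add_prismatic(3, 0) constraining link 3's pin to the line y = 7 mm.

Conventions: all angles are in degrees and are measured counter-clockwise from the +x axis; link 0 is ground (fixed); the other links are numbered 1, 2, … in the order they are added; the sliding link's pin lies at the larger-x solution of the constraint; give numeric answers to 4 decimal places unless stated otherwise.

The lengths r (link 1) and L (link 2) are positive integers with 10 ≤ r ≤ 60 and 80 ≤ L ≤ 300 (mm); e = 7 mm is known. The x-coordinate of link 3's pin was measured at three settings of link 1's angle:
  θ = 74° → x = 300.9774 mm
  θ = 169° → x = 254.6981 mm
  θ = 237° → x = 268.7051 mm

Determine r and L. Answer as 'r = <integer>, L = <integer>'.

constraint per measurement: (x − r cos θ)² + (r sin θ − e)² = L²
subtracting the θ₁ and θ₂ equations cancels the r² and L² terms:
r = (x₁² − x₂²) / (2[(x₁cos θ₁ + e sin θ₁) − (x₂cos θ₂ + e sin θ₂)]) = 38.0000 → r = 38
L² = (x₁ − r cos θ₁)² + (r sin θ₁ − e)² = 85263.9974 → L = 292.0000 → L = 292
check at θ₃=237°: x = 268.7051 (printed 268.7051) ✓

r = 38, L = 292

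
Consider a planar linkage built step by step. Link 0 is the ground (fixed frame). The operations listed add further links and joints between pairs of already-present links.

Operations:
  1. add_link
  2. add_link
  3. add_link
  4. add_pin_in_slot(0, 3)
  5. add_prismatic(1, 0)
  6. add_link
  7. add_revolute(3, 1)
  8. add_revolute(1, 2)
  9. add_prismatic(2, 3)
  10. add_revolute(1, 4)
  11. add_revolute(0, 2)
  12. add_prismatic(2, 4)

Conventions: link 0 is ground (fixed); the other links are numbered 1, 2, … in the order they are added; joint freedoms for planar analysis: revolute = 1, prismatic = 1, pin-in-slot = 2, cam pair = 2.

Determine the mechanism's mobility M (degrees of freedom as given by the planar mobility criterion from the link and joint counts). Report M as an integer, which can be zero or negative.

(L,J1,J2)=(1,0,0); link0 fixed
link1: (2,0,0)
link2: (3,0,0)
link3: (4,0,0)
PS 0-3 [J2]: (4,0,1)
P 1-0 [J1]: (4,1,1)
link4: (5,1,1)
R 3-1 [J1]: (5,2,1)
R 1-2 [J1]: (5,3,1)
P 2-3 [J1]: (5,4,1)
R 1-4 [J1]: (5,5,1)
R 0-2 [J1]: (5,6,1)
P 2-4 [J1]: (5,7,1)
Grübler: 3·4 − 2·7 − 1 = -3

M = -3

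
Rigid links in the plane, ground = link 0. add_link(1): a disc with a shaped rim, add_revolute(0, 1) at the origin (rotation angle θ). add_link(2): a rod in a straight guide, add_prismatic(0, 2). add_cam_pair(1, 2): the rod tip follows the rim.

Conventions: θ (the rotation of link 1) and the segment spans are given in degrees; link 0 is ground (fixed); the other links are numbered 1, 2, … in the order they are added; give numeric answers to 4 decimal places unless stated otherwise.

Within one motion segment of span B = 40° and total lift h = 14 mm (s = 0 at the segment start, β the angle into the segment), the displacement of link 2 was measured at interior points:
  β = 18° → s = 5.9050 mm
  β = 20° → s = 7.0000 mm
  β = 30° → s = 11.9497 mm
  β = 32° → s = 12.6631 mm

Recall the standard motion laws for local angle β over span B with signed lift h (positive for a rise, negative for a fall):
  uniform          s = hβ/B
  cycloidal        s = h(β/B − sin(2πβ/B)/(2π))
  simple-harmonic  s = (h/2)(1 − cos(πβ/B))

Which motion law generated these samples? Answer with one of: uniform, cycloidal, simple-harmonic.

candidates at β/B = r: uniform s = h·r (linear in β); cycloidal s = h·(r − sin(2πr)/(2π)); simple-harmonic s = (h/2)(1 − cos(πr))
β=18°: printed 5.9050 | uniform 6.3000, cycloidal 5.6115, simple-harmonic 5.9050
β=20°: printed 7.0000 | uniform 7.0000, cycloidal 7.0000, simple-harmonic 7.0000
β=30°: printed 11.9497 | uniform 10.5000, cycloidal 12.7282, simple-harmonic 11.9497
β=32°: printed 12.6631 | uniform 11.2000, cycloidal 13.3191, simple-harmonic 12.6631
only one law matches every sample → simple-harmonic

simple-harmonic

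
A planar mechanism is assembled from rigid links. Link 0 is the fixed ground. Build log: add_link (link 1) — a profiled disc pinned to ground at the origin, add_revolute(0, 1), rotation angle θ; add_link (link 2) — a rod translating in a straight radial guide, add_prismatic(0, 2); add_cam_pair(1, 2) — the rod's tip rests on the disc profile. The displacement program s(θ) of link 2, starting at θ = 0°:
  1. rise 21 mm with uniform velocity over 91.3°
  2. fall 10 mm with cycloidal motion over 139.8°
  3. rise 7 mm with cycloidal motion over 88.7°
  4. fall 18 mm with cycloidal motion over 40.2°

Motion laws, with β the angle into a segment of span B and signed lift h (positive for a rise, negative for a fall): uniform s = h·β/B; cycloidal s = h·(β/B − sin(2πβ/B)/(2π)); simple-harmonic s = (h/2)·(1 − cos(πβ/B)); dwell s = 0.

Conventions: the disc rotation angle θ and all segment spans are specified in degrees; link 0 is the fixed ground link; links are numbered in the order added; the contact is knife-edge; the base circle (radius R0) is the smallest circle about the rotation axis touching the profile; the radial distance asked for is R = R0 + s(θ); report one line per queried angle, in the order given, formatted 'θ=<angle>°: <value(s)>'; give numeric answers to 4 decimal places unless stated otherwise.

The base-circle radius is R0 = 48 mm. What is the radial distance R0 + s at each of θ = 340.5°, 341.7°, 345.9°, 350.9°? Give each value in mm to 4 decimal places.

seg 1 [0°–91.3°] uniform, h=21: full span → s += 21 → s = 21.0000
seg 2 [91.3°–231.1°] cycloidal, h=-10: full span → s += -10 → s = 11.0000
seg 3 [231.1°–319.8°] cycloidal, h=7: full span → s += 7 → s = 18.0000
seg 4 [319.8°–360°] cycloidal, h=-18: θ=340.5° here. β=20.7, B=40.2. -18·(0.5149 − sin(2π·0.5149)/(2π)) = -9.5369 → s = 8.4631
seg 4 [319.8°–360°] cycloidal, h=-18: θ=341.7° here. β=21.9, B=40.2. -18·(0.5448 − sin(2π·0.5448)/(2π)) = -10.6014 → s = 7.3986
seg 4 [319.8°–360°] cycloidal, h=-18: θ=345.9° here. β=26.1, B=40.2. -18·(0.6493 − sin(2π·0.6493)/(2π)) = -13.9963 → s = 4.0037
seg 4 [319.8°–360°] cycloidal, h=-18: θ=350.9° here. β=31.1, B=40.2. -18·(0.7736 − sin(2π·0.7736)/(2π)) = -16.7586 → s = 1.2414
θ=340.5°: R = R0 + s = 48 + 8.4631 = 56.4631
θ=341.7°: R = R0 + s = 48 + 7.3986 = 55.3986
θ=345.9°: R = R0 + s = 48 + 4.0037 = 52.0037
θ=350.9°: R = R0 + s = 48 + 1.2414 = 49.2414

θ=340.5°: 56.4631
θ=341.7°: 55.3986
θ=345.9°: 52.0037
θ=350.9°: 49.2414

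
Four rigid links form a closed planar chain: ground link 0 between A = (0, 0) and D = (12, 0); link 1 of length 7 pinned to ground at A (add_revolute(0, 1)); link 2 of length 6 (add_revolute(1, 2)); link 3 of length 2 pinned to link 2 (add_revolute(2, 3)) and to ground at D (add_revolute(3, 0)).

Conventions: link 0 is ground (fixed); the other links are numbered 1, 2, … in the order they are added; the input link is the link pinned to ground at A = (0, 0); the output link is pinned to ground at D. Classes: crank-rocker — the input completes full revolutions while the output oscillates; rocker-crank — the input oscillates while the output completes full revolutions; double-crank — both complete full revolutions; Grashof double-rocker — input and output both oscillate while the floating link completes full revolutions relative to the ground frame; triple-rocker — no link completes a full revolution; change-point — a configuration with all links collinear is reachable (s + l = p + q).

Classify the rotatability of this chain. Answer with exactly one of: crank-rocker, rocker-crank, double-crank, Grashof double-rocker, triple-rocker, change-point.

lengths: ground=12, input=7, coupler=6, output=2
sorted: s=2 (shortest), l=12 (longest), p+q=13
s + l = 14 vs p + q = 13
s + l > p + q → non-Grashof → no link fully rotates → triple-rocker

triple-rocker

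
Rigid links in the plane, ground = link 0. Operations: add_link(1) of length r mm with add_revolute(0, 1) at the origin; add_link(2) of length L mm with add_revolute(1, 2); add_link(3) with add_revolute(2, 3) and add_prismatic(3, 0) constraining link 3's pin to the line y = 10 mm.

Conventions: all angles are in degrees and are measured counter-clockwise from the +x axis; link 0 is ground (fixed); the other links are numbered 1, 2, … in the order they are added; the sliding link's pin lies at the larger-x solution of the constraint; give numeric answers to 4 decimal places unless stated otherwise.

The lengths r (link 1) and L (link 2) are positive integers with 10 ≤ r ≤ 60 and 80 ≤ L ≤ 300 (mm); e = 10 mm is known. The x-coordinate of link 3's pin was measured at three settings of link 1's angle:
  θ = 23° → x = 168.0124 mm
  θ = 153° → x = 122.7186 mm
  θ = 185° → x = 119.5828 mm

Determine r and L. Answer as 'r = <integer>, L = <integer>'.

constraint per measurement: (x − r cos θ)² + (r sin θ − e)² = L²
subtracting the θ₁ and θ₂ equations cancels the r² and L² terms:
r = (x₁² − x₂²) / (2[(x₁cos θ₁ + e sin θ₁) − (x₂cos θ₂ + e sin θ₂)]) = 25.0000 → r = 25
L² = (x₁ − r cos θ₁)² + (r sin θ₁ − e)² = 21024.9895 → L = 145.0000 → L = 145
check at θ₃=185°: x = 119.5828 (printed 119.5828) ✓

r = 25, L = 145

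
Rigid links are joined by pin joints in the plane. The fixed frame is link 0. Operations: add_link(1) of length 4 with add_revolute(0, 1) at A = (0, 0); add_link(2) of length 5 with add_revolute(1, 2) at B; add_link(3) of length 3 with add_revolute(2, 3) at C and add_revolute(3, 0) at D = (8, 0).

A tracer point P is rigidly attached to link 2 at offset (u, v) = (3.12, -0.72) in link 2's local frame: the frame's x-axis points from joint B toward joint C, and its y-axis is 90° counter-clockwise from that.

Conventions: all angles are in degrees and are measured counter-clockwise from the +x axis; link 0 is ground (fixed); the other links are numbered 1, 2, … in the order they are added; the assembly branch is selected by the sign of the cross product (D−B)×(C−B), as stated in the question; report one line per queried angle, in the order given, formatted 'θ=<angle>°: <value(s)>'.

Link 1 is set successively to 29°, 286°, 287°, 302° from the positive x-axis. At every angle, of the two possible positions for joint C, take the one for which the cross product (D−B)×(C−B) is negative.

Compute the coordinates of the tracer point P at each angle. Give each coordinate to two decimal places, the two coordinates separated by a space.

A=(0,0), D=(8.00,0)
θ=29°: B = A + 4.00·(cos29°, sin29°) = (3.4985, 1.9392)
θ=29°: |BD| = 4.9015
θ=29°: circle(B,5.00) ∩ circle(D,3.00): a=4.0829, h=2.8862
θ=29°:   candidates: C₊=(8.3901,2.9745) cross=14.146; C₋=(6.1063,-2.3268) cross=-14.146
θ=29°:   branch - wants cross < 0 → take C=(6.1063,-2.3268) (cross=-14.146)
θ=29°: ex = (C−B)/|BC| = (0.5216,-0.8532); ey = (0.8532,0.5216)
θ=29°: P = B + 3.12·ex + -0.72·ey = (4.5115,-1.0983)
θ=286°: B = A + 4.00·(cos286°, sin286°) = (1.1025, -3.8450)
θ=286°: |BD| = 7.8968
θ=286°: circle(B,5.00) ∩ circle(D,3.00): a=4.9615, h=0.6196
θ=286°:   candidates: C₊=(5.1345,-0.8881) cross=4.893; C₋=(5.7378,-1.9704) cross=-4.893
θ=286°:   branch - wants cross < 0 → take C=(5.7378,-1.9704) (cross=-4.893)
θ=286°: ex = (C−B)/|BC| = (0.9271,0.3749); ey = (-0.3749,0.9271)
θ=286°: P = B + 3.12·ex + -0.72·ey = (4.2649,-3.3428)
θ=287°: B = A + 4.00·(cos287°, sin287°) = (1.1695, -3.8252)
θ=287°: |BD| = 7.8287
θ=287°: circle(B,5.00) ∩ circle(D,3.00): a=4.9362, h=0.7961
θ=287°:   candidates: C₊=(5.0874,-0.7187) cross=6.232; C₋=(5.8653,-2.1079) cross=-6.232
θ=287°:   branch - wants cross < 0 → take C=(5.8653,-2.1079) (cross=-6.232)
θ=287°: ex = (C−B)/|BC| = (0.9392,0.3435); ey = (-0.3435,0.9392)
θ=287°: P = B + 3.12·ex + -0.72·ey = (4.3470,-3.4298)
θ=302°: B = A + 4.00·(cos302°, sin302°) = (2.1197, -3.3922)
θ=302°: |BD| = 6.7886
θ=302°: circle(B,5.00) ∩ circle(D,3.00): a=4.5727, h=2.0224
θ=302°:   candidates: C₊=(5.0701,0.6445) cross=13.729; C₋=(7.0912,-2.8590) cross=-13.729
θ=302°:   branch - wants cross < 0 → take C=(7.0912,-2.8590) (cross=-13.729)
θ=302°: ex = (C−B)/|BC| = (0.9943,0.1066); ey = (-0.1066,0.9943)
θ=302°: P = B + 3.12·ex + -0.72·ey = (5.2987,-3.7754)

θ=29°: 4.51 -1.10
θ=286°: 4.26 -3.34
θ=287°: 4.35 -3.43
θ=302°: 5.30 -3.78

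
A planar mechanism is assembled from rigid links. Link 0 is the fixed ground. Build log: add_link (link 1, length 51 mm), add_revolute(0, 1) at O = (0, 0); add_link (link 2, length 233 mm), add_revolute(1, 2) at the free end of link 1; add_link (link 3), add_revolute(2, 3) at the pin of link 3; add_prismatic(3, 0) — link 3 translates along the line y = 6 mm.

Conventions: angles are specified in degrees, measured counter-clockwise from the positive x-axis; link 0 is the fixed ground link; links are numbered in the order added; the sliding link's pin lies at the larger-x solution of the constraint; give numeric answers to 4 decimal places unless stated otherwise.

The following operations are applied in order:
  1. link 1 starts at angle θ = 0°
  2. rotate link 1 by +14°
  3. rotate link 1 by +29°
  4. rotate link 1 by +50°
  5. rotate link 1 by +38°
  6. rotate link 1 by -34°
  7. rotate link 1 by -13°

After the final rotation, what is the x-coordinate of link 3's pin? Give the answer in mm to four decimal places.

geometry: r = 51 mm, L = 233 mm, e = 6 mm; θ starts at 0°
rotate link 1 by +14°: θ ← 0° +14° = 14°
rotate link 1 by +29°: θ ← 14° +29° = 43°
rotate link 1 by +50°: θ ← 43° +50° = 93°
rotate link 1 by +38°: θ ← 93° +38° = 131°
rotate link 1 by -34°: θ ← 131° -34° = 97°
rotate link 1 by -13°: θ ← 97° -13° = 84°
crank pin P = (r cos θ, r sin θ) = (5.330952, 50.720617)
h = r sin θ − e = 50.720617 − 6 = 44.720617
x = r cos θ + √(L² − h²) = 5.330952 + 228.668027 = 233.998978

233.9990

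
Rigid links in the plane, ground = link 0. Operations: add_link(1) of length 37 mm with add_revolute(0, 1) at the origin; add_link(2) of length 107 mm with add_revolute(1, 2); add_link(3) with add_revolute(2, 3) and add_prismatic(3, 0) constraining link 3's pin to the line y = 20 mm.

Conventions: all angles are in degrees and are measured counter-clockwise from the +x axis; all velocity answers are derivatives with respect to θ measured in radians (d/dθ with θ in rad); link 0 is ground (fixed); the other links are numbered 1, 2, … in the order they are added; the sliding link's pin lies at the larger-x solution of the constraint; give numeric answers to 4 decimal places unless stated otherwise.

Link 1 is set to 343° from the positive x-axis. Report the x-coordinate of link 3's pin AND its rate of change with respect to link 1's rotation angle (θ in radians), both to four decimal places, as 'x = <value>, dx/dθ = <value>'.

geometry: r = 37 mm, L = 107 mm, e = 20 mm
crank pin P = (r cos θ, r sin θ) = (35.383276, -10.817753)
h = r sin θ − e = -10.817753 − 20 = -30.817753
x = r cos θ + √(L² − h²) = 35.383276 + 102.465927 = 137.849202
dx/dθ = −r sin θ − h·r cos θ/√(L² − h²) (θ in radians; h = -30.817753) = 21.459662

x = 137.8492, dx/dθ = 21.4597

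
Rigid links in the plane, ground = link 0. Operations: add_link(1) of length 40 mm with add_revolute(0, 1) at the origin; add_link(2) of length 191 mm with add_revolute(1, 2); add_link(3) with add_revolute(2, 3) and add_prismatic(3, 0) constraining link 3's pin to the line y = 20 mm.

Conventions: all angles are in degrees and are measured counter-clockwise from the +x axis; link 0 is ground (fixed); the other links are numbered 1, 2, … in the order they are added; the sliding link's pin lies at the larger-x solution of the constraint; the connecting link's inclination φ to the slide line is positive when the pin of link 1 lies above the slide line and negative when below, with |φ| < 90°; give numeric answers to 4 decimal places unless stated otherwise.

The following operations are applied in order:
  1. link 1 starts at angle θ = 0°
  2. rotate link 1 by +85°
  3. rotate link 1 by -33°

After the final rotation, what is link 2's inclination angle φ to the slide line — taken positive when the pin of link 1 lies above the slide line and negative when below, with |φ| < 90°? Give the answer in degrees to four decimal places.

geometry: r = 40 mm, L = 191 mm, e = 20 mm; θ starts at 0°
rotate link 1 by +85°: θ ← 0° +85° = 85°
rotate link 1 by -33°: θ ← 85° -33° = 52°
h = r sin θ − e = 31.520430 − 20 = 11.520430
sin φ = h / L = 11.520430 / 191 = 0.06031639
φ = arcsin(0.06031639) = 3.457973°

3.4580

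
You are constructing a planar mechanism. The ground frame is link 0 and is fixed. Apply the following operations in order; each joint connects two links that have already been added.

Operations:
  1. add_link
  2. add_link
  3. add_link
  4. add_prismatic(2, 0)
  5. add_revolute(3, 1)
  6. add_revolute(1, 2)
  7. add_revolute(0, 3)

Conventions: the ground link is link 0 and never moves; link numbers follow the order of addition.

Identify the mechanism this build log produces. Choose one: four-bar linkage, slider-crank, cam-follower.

links: 4 (incl. ground); joints: 3 revolute, 1 prismatic, 0 higher (cam) pair, forming one closed loop
4 links, 3 revolutes + 1 prismatic in one loop → slider-crank

slider-crank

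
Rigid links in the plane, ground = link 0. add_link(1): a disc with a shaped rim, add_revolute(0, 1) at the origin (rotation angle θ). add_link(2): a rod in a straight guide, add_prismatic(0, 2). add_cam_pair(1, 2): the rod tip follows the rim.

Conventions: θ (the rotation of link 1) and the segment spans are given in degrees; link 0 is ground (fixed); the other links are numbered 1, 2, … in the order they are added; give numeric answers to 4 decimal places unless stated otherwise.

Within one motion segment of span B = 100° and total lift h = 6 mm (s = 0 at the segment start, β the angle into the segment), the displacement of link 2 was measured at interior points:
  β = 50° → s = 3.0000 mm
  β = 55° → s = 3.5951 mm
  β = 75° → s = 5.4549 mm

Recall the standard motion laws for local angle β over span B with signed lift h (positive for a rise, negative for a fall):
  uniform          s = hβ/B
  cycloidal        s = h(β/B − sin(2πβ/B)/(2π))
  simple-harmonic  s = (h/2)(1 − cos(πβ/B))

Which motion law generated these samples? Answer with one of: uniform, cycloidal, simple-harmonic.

candidates at β/B = r: uniform s = h·r (linear in β); cycloidal s = h·(r − sin(2πr)/(2π)); simple-harmonic s = (h/2)(1 − cos(πr))
β=50°: printed 3.0000 | uniform 3.0000, cycloidal 3.0000, simple-harmonic 3.0000
β=55°: printed 3.5951 | uniform 3.3000, cycloidal 3.5951, simple-harmonic 3.4693
β=75°: printed 5.4549 | uniform 4.5000, cycloidal 5.4549, simple-harmonic 5.1213
only one law matches every sample → cycloidal

cycloidal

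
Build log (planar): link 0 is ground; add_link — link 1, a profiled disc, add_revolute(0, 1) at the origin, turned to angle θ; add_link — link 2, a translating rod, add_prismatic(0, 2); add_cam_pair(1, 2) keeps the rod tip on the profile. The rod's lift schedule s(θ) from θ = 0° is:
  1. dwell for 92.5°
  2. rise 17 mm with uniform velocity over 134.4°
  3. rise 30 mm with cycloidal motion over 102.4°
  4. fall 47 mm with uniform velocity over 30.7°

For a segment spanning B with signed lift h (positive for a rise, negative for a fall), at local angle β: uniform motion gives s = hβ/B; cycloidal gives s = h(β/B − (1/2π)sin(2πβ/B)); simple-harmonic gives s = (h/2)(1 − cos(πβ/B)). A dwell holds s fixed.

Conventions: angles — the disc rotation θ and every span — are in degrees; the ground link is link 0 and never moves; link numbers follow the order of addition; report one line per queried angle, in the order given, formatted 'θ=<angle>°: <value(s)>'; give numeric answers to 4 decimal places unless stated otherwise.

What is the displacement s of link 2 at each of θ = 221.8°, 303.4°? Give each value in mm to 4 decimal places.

seg 1 [0°–92.5°] dwell: s stays 0.0000
seg 2 [92.5°–226.9°] uniform, h=17: θ=221.8° here. β=129.3, B=134.4. 17·129.3/134.4 = 16.3549 → s = 16.3549
seg 2 [92.5°–226.9°] uniform, h=17: full span → s += 17 → s = 17.0000
seg 3 [226.9°–329.3°] cycloidal, h=30: θ=303.4° here. β=76.5, B=102.4. 30·(0.7471 − sin(2π·0.7471)/(2π)) = 27.1859 → s = 44.1859

θ=221.8°: 16.3549
θ=303.4°: 44.1859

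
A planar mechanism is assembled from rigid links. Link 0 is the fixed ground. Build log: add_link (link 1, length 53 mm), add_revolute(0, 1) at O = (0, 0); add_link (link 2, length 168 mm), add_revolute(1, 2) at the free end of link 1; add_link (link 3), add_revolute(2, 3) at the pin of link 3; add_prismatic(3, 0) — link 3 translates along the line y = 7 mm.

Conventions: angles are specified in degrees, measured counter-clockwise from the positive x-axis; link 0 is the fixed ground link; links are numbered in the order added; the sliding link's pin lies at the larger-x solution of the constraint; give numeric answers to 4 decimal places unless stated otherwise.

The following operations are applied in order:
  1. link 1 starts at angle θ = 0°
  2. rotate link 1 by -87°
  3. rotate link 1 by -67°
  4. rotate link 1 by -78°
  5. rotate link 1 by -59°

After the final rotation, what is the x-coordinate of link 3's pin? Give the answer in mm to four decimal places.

geometry: r = 53 mm, L = 168 mm, e = 7 mm; θ starts at 0°
rotate link 1 by -87°: θ ← 0° -87° = -87°
rotate link 1 by -67°: θ ← -87° -67° = -154°
rotate link 1 by -78°: θ ← -154° -78° = -232°
rotate link 1 by -59°: θ ← -232° -59° = -291°
crank pin P = (r cos θ, r sin θ) = (18.993501, 49.479763)
h = r sin θ − e = 49.479763 − 7 = 42.479763
x = r cos θ + √(L² − h²) = 18.993501 + 162.540671 = 181.534172

181.5342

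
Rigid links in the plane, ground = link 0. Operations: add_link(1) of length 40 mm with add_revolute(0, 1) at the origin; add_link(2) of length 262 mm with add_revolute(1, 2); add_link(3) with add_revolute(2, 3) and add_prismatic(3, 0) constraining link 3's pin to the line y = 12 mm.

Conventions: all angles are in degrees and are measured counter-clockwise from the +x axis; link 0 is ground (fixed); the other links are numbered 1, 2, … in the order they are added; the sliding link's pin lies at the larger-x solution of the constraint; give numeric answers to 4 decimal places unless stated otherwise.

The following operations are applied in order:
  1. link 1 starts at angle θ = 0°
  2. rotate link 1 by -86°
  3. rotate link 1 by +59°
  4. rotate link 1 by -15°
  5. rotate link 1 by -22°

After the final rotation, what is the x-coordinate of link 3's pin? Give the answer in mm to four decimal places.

geometry: r = 40 mm, L = 262 mm, e = 12 mm; θ starts at 0°
rotate link 1 by -86°: θ ← 0° -86° = -86°
rotate link 1 by +59°: θ ← -86° +59° = -27°
rotate link 1 by -15°: θ ← -27° -15° = -42°
rotate link 1 by -22°: θ ← -42° -22° = -64°
crank pin P = (r cos θ, r sin θ) = (17.534846, -35.951762)
h = r sin θ − e = -35.951762 − 12 = -47.951762
x = r cos θ + √(L² − h²) = 17.534846 + 257.574511 = 275.109357

275.1094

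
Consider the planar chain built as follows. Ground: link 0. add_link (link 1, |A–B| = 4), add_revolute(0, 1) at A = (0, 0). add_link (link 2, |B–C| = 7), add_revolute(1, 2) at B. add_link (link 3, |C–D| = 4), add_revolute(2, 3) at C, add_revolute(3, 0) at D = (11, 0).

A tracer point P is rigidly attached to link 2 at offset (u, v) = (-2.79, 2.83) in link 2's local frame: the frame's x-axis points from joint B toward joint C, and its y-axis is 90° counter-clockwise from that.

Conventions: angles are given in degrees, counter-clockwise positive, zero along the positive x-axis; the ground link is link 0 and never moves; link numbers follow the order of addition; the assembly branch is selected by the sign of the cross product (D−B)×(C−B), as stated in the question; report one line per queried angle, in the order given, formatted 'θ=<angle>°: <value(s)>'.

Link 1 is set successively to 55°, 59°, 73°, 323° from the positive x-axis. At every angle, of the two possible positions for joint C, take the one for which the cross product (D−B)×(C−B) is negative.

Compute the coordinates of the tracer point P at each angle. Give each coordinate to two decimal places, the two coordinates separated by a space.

A=(0,0), D=(11.00,0)
θ=55°: B = A + 4.00·(cos55°, sin55°) = (2.2943, 3.2766)
θ=55°: |BD| = 9.3019
θ=55°: circle(B,7.00) ∩ circle(D,4.00): a=6.4248, h=2.7789
θ=55°:   candidates: C₊=(9.2862,3.6142) cross=25.849; C₋=(7.3284,-1.5873) cross=-25.849
θ=55°:   branch - wants cross < 0 → take C=(7.3284,-1.5873) (cross=-25.849)
θ=55°: ex = (C−B)/|BC| = (0.7192,-0.6948); ey = (0.6948,0.7192)
θ=55°: P = B + -2.79·ex + 2.83·ey = (2.2543,7.2504)
θ=59°: B = A + 4.00·(cos59°, sin59°) = (2.0602, 3.4287)
θ=59°: |BD| = 9.5748
θ=59°: circle(B,7.00) ∩ circle(D,4.00): a=6.5107, h=2.5712
θ=59°:   candidates: C₊=(9.0598,3.4980) cross=24.619; C₋=(7.2183,-1.3035) cross=-24.619
θ=59°:   branch - wants cross < 0 → take C=(7.2183,-1.3035) (cross=-24.619)
θ=59°: ex = (C−B)/|BC| = (0.7369,-0.6760); ey = (0.6760,0.7369)
θ=59°: P = B + -2.79·ex + 2.83·ey = (1.9174,7.4001)
θ=73°: B = A + 4.00·(cos73°, sin73°) = (1.1695, 3.8252)
θ=73°: |BD| = 10.5485
θ=73°: circle(B,7.00) ∩ circle(D,4.00): a=6.8385, h=1.4951
θ=73°:   candidates: C₊=(8.0847,2.7388) cross=15.772; C₋=(7.0003,-0.0480) cross=-15.772
θ=73°:   branch - wants cross < 0 → take C=(7.0003,-0.0480) (cross=-15.772)
θ=73°: ex = (C−B)/|BC| = (0.8330,-0.5533); ey = (0.5533,0.8330)
θ=73°: P = B + -2.79·ex + 2.83·ey = (0.4114,7.7263)
θ=323°: B = A + 4.00·(cos323°, sin323°) = (3.1945, -2.4073)
θ=323°: |BD| = 8.1682
θ=323°: circle(B,7.00) ∩ circle(D,4.00): a=6.1041, h=3.4263
θ=323°:   candidates: C₊=(8.0178,2.6658) cross=27.987; C₋=(10.0373,-3.8824) cross=-27.987
θ=323°:   branch - wants cross < 0 → take C=(10.0373,-3.8824) (cross=-27.987)
θ=323°: ex = (C−B)/|BC| = (0.9775,-0.2107); ey = (0.2107,0.9775)
θ=323°: P = B + -2.79·ex + 2.83·ey = (1.0636,0.9471)

θ=55°: 2.25 7.25
θ=59°: 1.92 7.40
θ=73°: 0.41 7.73
θ=323°: 1.06 0.95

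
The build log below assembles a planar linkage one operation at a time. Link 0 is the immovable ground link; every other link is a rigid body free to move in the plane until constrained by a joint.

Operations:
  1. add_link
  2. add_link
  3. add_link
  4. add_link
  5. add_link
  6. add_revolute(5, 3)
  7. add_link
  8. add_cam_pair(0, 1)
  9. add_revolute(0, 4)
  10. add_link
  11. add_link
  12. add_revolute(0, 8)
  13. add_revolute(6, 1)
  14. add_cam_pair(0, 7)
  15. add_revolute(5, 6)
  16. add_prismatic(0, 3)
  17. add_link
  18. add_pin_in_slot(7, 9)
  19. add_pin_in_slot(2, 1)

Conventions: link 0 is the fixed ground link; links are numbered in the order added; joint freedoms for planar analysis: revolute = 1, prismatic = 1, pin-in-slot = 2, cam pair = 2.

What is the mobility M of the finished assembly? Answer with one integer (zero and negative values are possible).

L=1 J1=0 J2=0
add link → L=2 J1=0 J2=0
add link → L=3 J1=0 J2=0
add link → L=4 J1=0 J2=0
add link → L=5 J1=0 J2=0
add link → L=6 J1=0 J2=0
R@5,3 dof=1 J1 → L=6 J1=1 J2=0
add link → L=7 J1=1 J2=0
C@0,1 dof=2 J2 → L=7 J1=1 J2=1
R@0,4 dof=1 J1 → L=7 J1=2 J2=1
add link → L=8 J1=2 J2=1
add link → L=9 J1=2 J2=1
R@0,8 dof=1 J1 → L=9 J1=3 J2=1
R@6,1 dof=1 J1 → L=9 J1=4 J2=1
C@0,7 dof=2 J2 → L=9 J1=4 J2=2
R@5,6 dof=1 J1 → L=9 J1=5 J2=2
P@0,3 dof=1 J1 → L=9 J1=6 J2=2
add link → L=10 J1=6 J2=2
PS@7,9 dof=2 J2 → L=10 J1=6 J2=3
PS@2,1 dof=2 J2 → L=10 J1=6 J2=4
M=3(L−1)−2J1−J2=3·9−2·6−4=11

M = 11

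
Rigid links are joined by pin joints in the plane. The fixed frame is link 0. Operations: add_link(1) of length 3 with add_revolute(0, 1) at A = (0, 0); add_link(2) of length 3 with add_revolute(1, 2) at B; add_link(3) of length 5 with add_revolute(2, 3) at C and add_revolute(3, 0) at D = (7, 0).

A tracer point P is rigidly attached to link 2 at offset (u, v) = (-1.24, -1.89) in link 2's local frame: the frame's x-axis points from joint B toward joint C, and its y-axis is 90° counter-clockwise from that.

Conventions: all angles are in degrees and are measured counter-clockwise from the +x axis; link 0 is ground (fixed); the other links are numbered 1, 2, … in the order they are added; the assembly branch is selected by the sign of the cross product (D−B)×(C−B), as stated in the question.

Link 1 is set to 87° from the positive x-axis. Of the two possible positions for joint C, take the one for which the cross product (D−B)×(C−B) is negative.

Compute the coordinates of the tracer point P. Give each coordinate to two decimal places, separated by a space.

A=(0,0), D=(7.00,0)
B = A + 3.00·(cos87°, sin87°) = (0.1570, 2.9959)
|BD| = 7.4701
circle(B,3.00) ∩ circle(D,5.00): a=2.6641, h=1.3794
  candidates: C₊=(3.1507,3.1910) cross=10.304; C₋=(2.0443,0.6639) cross=-10.304
  branch - wants cross < 0 → take C=(2.0443,0.6639) (cross=-10.304)
ex = (C−B)/|BC| = (0.6291,-0.7773); ey = (0.7773,0.6291)
P = B + -1.24·ex + -1.89·ey = (-2.0922,2.7708)

-2.09 2.77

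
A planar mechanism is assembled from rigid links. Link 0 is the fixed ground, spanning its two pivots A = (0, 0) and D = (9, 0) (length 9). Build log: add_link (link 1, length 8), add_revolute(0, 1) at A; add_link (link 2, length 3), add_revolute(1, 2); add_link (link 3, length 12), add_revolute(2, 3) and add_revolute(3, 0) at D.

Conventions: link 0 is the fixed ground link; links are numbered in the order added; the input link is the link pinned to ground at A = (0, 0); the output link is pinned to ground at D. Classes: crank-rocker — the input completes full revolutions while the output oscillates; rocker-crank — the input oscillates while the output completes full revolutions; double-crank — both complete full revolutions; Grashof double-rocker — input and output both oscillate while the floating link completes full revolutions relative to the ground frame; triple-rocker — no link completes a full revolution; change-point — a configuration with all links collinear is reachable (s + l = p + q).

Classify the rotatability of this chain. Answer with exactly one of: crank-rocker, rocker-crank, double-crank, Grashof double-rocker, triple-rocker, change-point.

lengths: ground=9, input=8, coupler=3, output=12
sorted: s=3 (shortest), l=12 (longest), p+q=17
s + l = 15 vs p + q = 17
s + l < p + q (Grashof) with shortest = coupler link → Grashof double-rocker

Grashof double-rocker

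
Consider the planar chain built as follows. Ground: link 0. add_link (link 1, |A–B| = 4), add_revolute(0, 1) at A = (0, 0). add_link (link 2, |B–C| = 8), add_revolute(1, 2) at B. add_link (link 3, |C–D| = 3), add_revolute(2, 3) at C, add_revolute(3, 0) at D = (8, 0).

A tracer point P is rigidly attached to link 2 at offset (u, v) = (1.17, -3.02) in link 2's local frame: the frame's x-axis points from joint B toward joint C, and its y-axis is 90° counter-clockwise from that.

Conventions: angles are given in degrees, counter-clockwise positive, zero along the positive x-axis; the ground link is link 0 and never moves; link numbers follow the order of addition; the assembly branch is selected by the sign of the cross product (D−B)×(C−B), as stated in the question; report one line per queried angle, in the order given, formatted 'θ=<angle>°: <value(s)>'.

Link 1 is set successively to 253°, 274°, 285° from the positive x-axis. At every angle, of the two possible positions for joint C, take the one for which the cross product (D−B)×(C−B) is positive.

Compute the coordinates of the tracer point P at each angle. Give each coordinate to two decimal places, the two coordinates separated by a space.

A=(0,0), D=(8.00,0)
θ=253°: B = A + 4.00·(cos253°, sin253°) = (-1.1695, -3.8252)
θ=253°: |BD| = 9.9354
θ=253°: circle(B,8.00) ∩ circle(D,3.00): a=7.7356, h=2.0398
θ=253°:   candidates: C₊=(5.1844,1.0356) cross=20.266; C₋=(6.7551,-2.7295) cross=-20.266
θ=253°:   branch + wants cross > 0 → take C=(5.1844,1.0356) (cross=20.266)
θ=253°: ex = (C−B)/|BC| = (0.7942,0.6076); ey = (-0.6076,0.7942)
θ=253°: P = B + 1.17·ex + -3.02·ey = (1.5947,-5.5129)
θ=274°: B = A + 4.00·(cos274°, sin274°) = (0.2790, -3.9903)
θ=274°: |BD| = 8.6911
θ=274°: circle(B,8.00) ∩ circle(D,3.00): a=7.5097, h=2.7576
θ=274°:   candidates: C₊=(5.6844,1.9074) cross=23.966; C₋=(8.2165,-2.9922) cross=-23.966
θ=274°:   branch + wants cross > 0 → take C=(5.6844,1.9074) (cross=23.966)
θ=274°: ex = (C−B)/|BC| = (0.6757,0.7372); ey = (-0.7372,0.6757)
θ=274°: P = B + 1.17·ex + -3.02·ey = (3.2959,-5.1683)
θ=285°: B = A + 4.00·(cos285°, sin285°) = (1.0353, -3.8637)
θ=285°: |BD| = 7.9646
θ=285°: circle(B,8.00) ∩ circle(D,3.00): a=7.4351, h=2.9529
θ=285°:   candidates: C₊=(6.1045,2.3253) cross=23.519; C₋=(8.9694,-2.8391) cross=-23.519
θ=285°:   branch + wants cross > 0 → take C=(6.1045,2.3253) (cross=23.519)
θ=285°: ex = (C−B)/|BC| = (0.6336,0.7736); ey = (-0.7736,0.6336)
θ=285°: P = B + 1.17·ex + -3.02·ey = (4.1130,-4.8722)

θ=253°: 1.59 -5.51
θ=274°: 3.30 -5.17
θ=285°: 4.11 -4.87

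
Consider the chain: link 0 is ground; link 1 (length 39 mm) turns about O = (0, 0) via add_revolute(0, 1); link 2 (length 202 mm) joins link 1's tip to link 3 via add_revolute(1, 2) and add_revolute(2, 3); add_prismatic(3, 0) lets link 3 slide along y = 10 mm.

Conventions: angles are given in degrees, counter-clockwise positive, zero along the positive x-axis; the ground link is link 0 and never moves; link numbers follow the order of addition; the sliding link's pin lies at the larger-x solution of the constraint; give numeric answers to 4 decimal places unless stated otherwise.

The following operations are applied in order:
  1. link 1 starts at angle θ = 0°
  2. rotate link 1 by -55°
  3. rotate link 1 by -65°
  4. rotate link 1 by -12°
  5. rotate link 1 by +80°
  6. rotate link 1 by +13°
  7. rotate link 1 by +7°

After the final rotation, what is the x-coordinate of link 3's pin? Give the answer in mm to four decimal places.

geometry: r = 39 mm, L = 202 mm, e = 10 mm; θ starts at 0°
rotate link 1 by -55°: θ ← 0° -55° = -55°
rotate link 1 by -65°: θ ← -55° -65° = -120°
rotate link 1 by -12°: θ ← -120° -12° = -132°
rotate link 1 by +80°: θ ← -132° +80° = -52°
rotate link 1 by +13°: θ ← -52° +13° = -39°
rotate link 1 by +7°: θ ← -39° +7° = -32°
crank pin P = (r cos θ, r sin θ) = (33.073876, -20.666851)
h = r sin θ − e = -20.666851 − 10 = -30.666851
x = r cos θ + √(L² − h²) = 33.073876 + 199.658569 = 232.732445

232.7324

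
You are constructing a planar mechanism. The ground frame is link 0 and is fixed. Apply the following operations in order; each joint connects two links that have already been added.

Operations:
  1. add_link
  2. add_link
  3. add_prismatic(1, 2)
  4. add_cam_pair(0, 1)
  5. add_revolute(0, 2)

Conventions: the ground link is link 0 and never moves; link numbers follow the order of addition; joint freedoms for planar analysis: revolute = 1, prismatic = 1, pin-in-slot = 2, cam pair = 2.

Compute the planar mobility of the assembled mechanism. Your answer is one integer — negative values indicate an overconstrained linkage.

(L,J1,J2)=(1,0,0); link0 fixed
link1: (2,0,0)
link2: (3,0,0)
P 1-2 [J1]: (3,1,0)
C 0-1 [J2]: (3,1,1)
R 0-2 [J1]: (3,2,1)
Grübler: 3·2 − 2·2 − 1 = 1

M = 1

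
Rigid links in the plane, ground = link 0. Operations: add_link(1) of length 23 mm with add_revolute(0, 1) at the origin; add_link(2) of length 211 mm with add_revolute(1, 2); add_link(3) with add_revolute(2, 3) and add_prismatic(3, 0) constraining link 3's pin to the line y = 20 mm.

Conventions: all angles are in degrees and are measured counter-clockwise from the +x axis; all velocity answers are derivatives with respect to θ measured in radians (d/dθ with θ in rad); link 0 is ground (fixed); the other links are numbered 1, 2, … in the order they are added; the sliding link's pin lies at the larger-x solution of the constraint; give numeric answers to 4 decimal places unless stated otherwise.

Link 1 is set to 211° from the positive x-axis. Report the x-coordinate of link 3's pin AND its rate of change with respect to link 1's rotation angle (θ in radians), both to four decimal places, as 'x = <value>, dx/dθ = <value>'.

geometry: r = 23 mm, L = 211 mm, e = 20 mm
crank pin P = (r cos θ, r sin θ) = (-19.714848, -11.845876)
h = r sin θ − e = -11.845876 − 20 = -31.845876
x = r cos θ + √(L² − h²) = -19.714848 + 208.582934 = 188.868086
dx/dθ = −r sin θ − h·r cos θ/√(L² − h²) (θ in radians; h = -31.845876) = 8.835866

x = 188.8681, dx/dθ = 8.8359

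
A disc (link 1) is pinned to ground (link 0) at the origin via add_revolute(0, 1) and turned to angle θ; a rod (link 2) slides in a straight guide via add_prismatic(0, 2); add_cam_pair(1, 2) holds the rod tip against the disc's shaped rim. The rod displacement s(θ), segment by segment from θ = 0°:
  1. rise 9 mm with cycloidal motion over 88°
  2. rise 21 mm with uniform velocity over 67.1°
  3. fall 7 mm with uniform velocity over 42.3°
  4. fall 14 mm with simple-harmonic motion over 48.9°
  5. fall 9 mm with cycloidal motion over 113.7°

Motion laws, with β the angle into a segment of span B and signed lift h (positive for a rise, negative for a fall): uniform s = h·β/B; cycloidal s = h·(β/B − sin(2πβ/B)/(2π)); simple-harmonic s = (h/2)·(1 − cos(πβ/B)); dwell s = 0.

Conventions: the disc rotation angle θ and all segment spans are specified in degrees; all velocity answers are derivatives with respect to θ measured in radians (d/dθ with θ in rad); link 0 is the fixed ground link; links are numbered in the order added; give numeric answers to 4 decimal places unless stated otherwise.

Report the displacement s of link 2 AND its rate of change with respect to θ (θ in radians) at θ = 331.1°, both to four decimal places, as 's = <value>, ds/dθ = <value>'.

segment 1 (0° to 88°, cycloidal, h = 9) is passed completely: s = 0.0000 + (9) = 9.0000
segment 2 (88° to 155.1°, uniform, h = 21) is passed completely: s = 9.0000 + (21) = 30.0000
segment 3 (155.1° to 197.4°, uniform, h = -7) is passed completely: s = 30.0000 + (-7) = 23.0000
segment 4 (197.4° to 246.3°, simple-harmonic, h = -14) is passed completely: s = 23.0000 + (-14) = 9.0000
θ = 331.1° falls in segment 5 (246.3° to 360°, cycloidal, h = -9): β = 331.1 − 246.3 = 84.8°, B = 113.7°; Δs = -9·(0.7458 − sin(2π·0.7458)/(2π)) = -8.1443; s = 9.0000 − 8.1443 = 0.8557
velocity in seg [246.3°–360°] (cycloidal), θ in radians: β = 84.8° = 1.4800 rad, B = 113.7° = 1.9844 rad; ds/dθ = (h/B)(1 − cos(2πβ/B)) = ((-9)/1.9844)(1 − cos(2π·0.7458)) = -4.654319 mm/rad

s = 0.8557, ds/dθ = -4.6543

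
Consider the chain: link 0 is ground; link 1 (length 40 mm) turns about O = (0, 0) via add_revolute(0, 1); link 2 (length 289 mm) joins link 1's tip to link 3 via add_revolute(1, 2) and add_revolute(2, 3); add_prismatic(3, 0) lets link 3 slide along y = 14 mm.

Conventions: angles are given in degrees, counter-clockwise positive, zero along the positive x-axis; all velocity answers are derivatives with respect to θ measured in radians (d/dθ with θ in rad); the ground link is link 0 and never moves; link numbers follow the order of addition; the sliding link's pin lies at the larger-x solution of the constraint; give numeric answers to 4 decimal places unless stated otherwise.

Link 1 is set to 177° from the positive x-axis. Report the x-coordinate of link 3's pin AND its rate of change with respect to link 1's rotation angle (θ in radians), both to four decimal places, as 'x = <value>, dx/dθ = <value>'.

geometry: r = 40 mm, L = 289 mm, e = 14 mm
crank pin P = (r cos θ, r sin θ) = (-39.945181, 2.093438)
h = r sin θ − e = 2.093438 − 14 = -11.906562
x = r cos θ + √(L² − h²) = -39.945181 + 288.754626 = 248.809444
dx/dθ = −r sin θ − h·r cos θ/√(L² − h²) (θ in radians; h = -11.906562) = -3.740545

x = 248.8094, dx/dθ = -3.7405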